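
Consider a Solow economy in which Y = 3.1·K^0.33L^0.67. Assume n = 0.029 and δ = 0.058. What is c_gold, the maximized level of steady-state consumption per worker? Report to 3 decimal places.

Capital per worker breaks even when investment replaces (n + δ)·k; here n + δ = 0.087.
At the golden rule the marginal product of capital equals n+δ: 0.33·3.1·k^(0.33−1) = 0.087. Solving, k_gold = (0.33·3.1/0.087)^(1/0.67) ≈ 39.5865.
y_gold = 3.1·39.5865^0.33 ≈ 10.4364.
c_gold = y_gold − (n+δ)·k_gold = 10.4364 − 0.087·39.5865 ≈ 6.9924.

c_gold ≈ 6.992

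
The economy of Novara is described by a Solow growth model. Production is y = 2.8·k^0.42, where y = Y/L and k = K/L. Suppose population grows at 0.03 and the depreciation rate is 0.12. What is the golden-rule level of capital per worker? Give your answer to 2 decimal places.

Capital per worker breaks even when investment replaces (n + δ)·k; here n + δ = 0.15.
Golden rule sets MPK = n+δ: 0.42·2.8·k^(0.42−1) = 0.15, so k_gold = (0.42·2.8/0.15)^(1/0.58) ≈ 34.8277.

k_gold ≈ 34.83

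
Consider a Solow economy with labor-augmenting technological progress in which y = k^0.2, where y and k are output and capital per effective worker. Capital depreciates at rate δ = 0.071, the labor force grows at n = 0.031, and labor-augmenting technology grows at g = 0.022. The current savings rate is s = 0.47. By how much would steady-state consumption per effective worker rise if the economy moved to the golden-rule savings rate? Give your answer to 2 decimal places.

Δc ≈ 0.16

The effective depreciation rate is n + g + δ = 0.031 + 0.022 + 0.071 = 0.124.
Current steady state (s = 0.47): k* = (0.47/0.124)^(1/0.8) ≈ 5.2887, y* = 5.2887^0.2 ≈ 1.3953, c* = (1−0.47)·1.3953 ≈ 0.7395.
Setting f'(k) = n+g+δ gives 0.2·k^(0.2−1) = 0.124, hence k_gold = (0.2/0.124)^(1/0.8) ≈ 1.8177.
y_gold = 1.8177^0.2 ≈ 1.1269, c_gold = y_gold − 0.124·k_gold ≈ 0.9016.
Gain: Δc = 0.9016 − 0.7395 ≈ 0.1620.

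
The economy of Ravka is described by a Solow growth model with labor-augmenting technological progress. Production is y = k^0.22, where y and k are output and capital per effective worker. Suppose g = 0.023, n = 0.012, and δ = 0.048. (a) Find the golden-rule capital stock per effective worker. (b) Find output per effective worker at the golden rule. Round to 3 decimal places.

(a) k_gold ≈ 3.489; (b) y_gold ≈ 1.316

n + g + δ = 0.012 + 0.023 + 0.048 = 0.083.
Setting f'(k) = n+g+δ gives 0.22·k^(0.22−1) = 0.083, hence k_gold = (0.22/0.083)^(1/0.78) ≈ 3.4894.
y_gold = 3.4894^0.22 ≈ 1.3165.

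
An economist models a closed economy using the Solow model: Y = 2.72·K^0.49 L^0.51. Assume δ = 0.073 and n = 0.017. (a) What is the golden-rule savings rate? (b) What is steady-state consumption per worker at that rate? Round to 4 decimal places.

The effective depreciation rate is n + δ = 0.017 + 0.073 = 0.09.
For Cobb-Douglas, s_gold equals capital's share: s_gold = 0.49.
Maximizing c = f(k) − (n+δ)·k gives f'(k) = n+δ, i.e. 0.49·2.72·k^(0.49−1) = 0.09, so k_gold = (0.49·2.72/0.09)^(1/0.51) ≈ 197.3068.
y_gold = 2.72·197.3068^0.49 ≈ 36.2400; c_gold = (1−0.49)·y_gold ≈ 18.4824.

(a) s_gold = 0.4900; (b) c_gold ≈ 18.4824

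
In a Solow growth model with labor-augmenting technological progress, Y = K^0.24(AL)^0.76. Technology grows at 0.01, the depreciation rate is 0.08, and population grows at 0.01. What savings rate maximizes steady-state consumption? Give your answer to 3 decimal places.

Break-even investment rate: n + g + δ = 0.01 + 0.01 + 0.08 = 0.1.
At the golden rule MPK = n+g+δ, and in any Cobb-Douglas steady state s = (n+g+δ)·k/y = MPK·k/y = capital's share 0.24.

s_gold = 0.240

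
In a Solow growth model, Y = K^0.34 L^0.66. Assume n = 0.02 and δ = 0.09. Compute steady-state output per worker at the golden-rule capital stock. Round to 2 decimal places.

Capital per worker breaks even when investment replaces (n + δ)·k; here n + δ = 0.11.
Golden rule sets MPK = n+δ: 0.34·k^(0.34−1) = 0.11, so k_gold = (0.34/0.11)^(1/0.66) ≈ 5.5278.
Output: y_gold = k_gold^0.34 = 5.5278^0.34 ≈ 1.7884.

y_gold ≈ 1.79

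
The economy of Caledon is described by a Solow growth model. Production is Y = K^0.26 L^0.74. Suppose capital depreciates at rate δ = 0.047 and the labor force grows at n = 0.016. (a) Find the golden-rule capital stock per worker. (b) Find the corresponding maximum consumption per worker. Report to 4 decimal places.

Break-even investment rate: n + δ = 0.016 + 0.047 = 0.063.
At the golden rule the marginal product of capital equals n+δ: 0.26·k^(0.26−1) = 0.063. Solving, k_gold = (0.26/0.063)^(1/0.74) ≈ 6.7910.
y_gold = 6.7910^0.26 ≈ 1.6455; c_gold = y_gold − 0.063·k_gold ≈ 1.2177.

(a) k_gold ≈ 6.7910; (b) c_gold ≈ 1.2177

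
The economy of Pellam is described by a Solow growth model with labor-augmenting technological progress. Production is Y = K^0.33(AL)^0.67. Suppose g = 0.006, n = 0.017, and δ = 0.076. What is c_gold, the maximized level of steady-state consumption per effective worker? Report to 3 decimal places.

c_gold ≈ 1.212

Break-even investment rate: n + g + δ = 0.017 + 0.006 + 0.076 = 0.099.
At the golden rule the marginal product of capital equals n+g+δ: 0.33·k^(0.33−1) = 0.099. Solving, k_gold = (0.33/0.099)^(1/0.67) ≈ 6.0314.
y_gold = 6.0314^0.33 ≈ 1.8094.
c_gold = y_gold − (n+g+δ)·k_gold = 1.8094 − 0.099·6.0314 ≈ 1.2123.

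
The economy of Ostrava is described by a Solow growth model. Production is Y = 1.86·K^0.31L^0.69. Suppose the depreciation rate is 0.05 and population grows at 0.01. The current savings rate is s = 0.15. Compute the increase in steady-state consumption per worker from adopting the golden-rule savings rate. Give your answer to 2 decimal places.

Δc ≈ 0.39

Capital per worker breaks even when investment replaces (n + δ)·k; here n + δ = 0.06.
Current steady state (s = 0.15): k* = (0.15·1.86/0.06)^(1/0.69) ≈ 9.2752, y* = 1.86·9.2752^0.31 ≈ 3.7101, c* = (1−0.15)·3.7101 ≈ 3.1536.
Maximizing c = f(k) − (n+δ)·k gives f'(k) = n+δ, i.e. 0.31·1.86·k^(0.31−1) = 0.06, so k_gold = (0.31·1.86/0.06)^(1/0.69) ≈ 26.5605.
y_gold = 1.86·26.5605^0.31 ≈ 5.1407, c_gold = y_gold − 0.06·k_gold ≈ 3.5471.
Gain: Δc = 3.5471 − 3.1536 ≈ 0.3935.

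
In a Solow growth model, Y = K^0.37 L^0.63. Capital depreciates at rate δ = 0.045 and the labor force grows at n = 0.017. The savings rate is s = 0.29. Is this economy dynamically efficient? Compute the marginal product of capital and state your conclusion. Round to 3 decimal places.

dynamically efficient; MPK ≈ 0.079

The effective depreciation rate is n + δ = 0.017 + 0.045 = 0.062.
Steady-state k*: s·k^0.37 = 0.062·k gives k* = (0.29/0.062)^(1/0.63) ≈ 11.5745.
MPK = 0.37·11.5745^(-0.63) ≈ 0.0791.
MPK > n+δ = 0.062, so the economy is dynamically efficient (under-saving).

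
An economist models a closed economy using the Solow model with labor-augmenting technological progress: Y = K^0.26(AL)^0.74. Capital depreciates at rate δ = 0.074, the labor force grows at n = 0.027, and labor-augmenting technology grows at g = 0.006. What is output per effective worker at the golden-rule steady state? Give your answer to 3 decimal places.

Capital per effective worker breaks even when investment replaces (n + g + δ)·k; here n + g + δ = 0.107.
Golden rule sets MPK = n+g+δ: 0.26·k^(0.26−1) = 0.107, so k_gold = (0.26/0.107)^(1/0.74) ≈ 3.3195.
Output: y_gold = k_gold^0.26 = 3.3195^0.26 ≈ 1.3661.

y_gold ≈ 1.366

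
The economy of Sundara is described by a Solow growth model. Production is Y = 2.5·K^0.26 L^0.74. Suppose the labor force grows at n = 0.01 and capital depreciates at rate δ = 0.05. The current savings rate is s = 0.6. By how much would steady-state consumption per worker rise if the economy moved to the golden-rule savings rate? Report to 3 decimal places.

Δc ≈ 1.174

n + δ = 0.01 + 0.05 = 0.06.
Current steady state (s = 0.6): k* = (0.6·2.5/0.06)^(1/0.74) ≈ 77.4655, y* = 2.5·77.4655^0.26 ≈ 7.7465, c* = (1−0.6)·7.7465 ≈ 3.0986.
Golden rule sets MPK = n+δ: 0.26·2.5·k^(0.26−1) = 0.06, so k_gold = (0.26·2.5/0.06)^(1/0.74) ≈ 25.0223.
y_gold = 2.5·25.0223^0.26 ≈ 5.7744, c_gold = y_gold − 0.06·k_gold ≈ 4.2730.
Gain: Δc = 4.2730 − 3.0986 ≈ 1.1744.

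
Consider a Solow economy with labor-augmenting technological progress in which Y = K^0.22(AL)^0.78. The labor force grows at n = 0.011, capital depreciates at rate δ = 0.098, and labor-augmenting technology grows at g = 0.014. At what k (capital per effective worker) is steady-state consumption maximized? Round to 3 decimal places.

k_gold ≈ 2.107

n + g + δ = 0.011 + 0.014 + 0.098 = 0.123.
Golden rule sets MPK = n+g+δ: 0.22·k^(0.22−1) = 0.123, so k_gold = (0.22/0.123)^(1/0.78) ≈ 2.1074.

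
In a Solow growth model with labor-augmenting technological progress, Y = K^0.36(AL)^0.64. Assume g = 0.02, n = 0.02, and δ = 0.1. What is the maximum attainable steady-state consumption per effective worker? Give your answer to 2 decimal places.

c_gold ≈ 1.09

The effective depreciation rate is n + g + δ = 0.02 + 0.02 + 0.1 = 0.14.
Maximizing c = f(k) − (n+g+δ)·k gives f'(k) = n+g+δ, i.e. 0.36·k^(0.36−1) = 0.14, so k_gold = (0.36/0.14)^(1/0.64) ≈ 4.3742.
y_gold = 4.3742^0.36 ≈ 1.7011.
c_gold = y_gold − (n+g+δ)·k_gold = 1.7011 − 0.14·4.3742 ≈ 1.0887.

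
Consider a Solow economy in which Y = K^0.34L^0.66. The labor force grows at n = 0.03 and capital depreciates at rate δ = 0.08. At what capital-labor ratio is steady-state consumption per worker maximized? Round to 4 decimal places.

k_gold ≈ 5.5278

n + δ = 0.03 + 0.08 = 0.11.
At the golden rule the marginal product of capital equals n+δ: 0.34·k^(0.34−1) = 0.11. Solving, k_gold = (0.34/0.11)^(1/0.66) ≈ 5.5278.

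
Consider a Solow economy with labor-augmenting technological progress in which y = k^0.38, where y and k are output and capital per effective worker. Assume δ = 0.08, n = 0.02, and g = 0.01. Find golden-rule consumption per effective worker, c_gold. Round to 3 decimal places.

Break-even investment rate: n + g + δ = 0.02 + 0.01 + 0.08 = 0.11.
Setting f'(k) = n+g+δ gives 0.38·k^(0.38−1) = 0.11, hence k_gold = (0.38/0.11)^(1/0.62) ≈ 7.3854.
y_gold = 7.3854^0.38 ≈ 2.1379.
c_gold = y_gold − (n+g+δ)·k_gold = 2.1379 − 0.11·7.3854 ≈ 1.3255.

c_gold ≈ 1.325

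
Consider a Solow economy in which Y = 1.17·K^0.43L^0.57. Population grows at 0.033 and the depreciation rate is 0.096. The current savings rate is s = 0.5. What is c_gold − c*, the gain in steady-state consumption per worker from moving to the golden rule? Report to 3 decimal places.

Capital per worker breaks even when investment replaces (n + δ)·k; here n + δ = 0.129.
Current steady state (s = 0.5): k* = (0.5·1.17/0.129)^(1/0.57) ≈ 14.1863, y* = 1.17·14.1863^0.43 ≈ 3.6601, c* = (1−0.5)·3.6601 ≈ 1.8300.
At the golden rule the marginal product of capital equals n+δ: 0.43·1.17·k^(0.43−1) = 0.129. Solving, k_gold = (0.43·1.17/0.129)^(1/0.57) ≈ 10.8882.
y_gold = 1.17·10.8882^0.43 ≈ 3.2665, c_gold = y_gold − 0.129·k_gold ≈ 1.8619.
Gain: Δc = 1.8619 − 1.8300 ≈ 0.0318.

Δc ≈ 0.032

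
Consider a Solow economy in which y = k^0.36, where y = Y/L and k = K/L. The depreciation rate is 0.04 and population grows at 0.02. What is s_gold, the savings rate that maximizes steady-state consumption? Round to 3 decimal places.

Capital per worker breaks even when investment replaces (n + δ)·k; here n + δ = 0.06.
At the golden rule MPK = n+δ, and in any Cobb-Douglas steady state s = (n+δ)·k/y = MPK·k/y = capital's share 0.36.

s_gold = 0.360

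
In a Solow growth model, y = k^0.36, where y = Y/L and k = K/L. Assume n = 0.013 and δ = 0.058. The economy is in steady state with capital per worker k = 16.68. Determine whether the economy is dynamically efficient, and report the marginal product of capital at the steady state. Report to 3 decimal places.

The effective depreciation rate is n + δ = 0.013 + 0.058 = 0.071.
MPK = 0.36·k^(0.36−1) = 0.36·16.68^(-0.64) ≈ 0.0594.
MPK < 0.071, so the economy is dynamically inefficient (over-saving).

dynamically inefficient; MPK ≈ 0.059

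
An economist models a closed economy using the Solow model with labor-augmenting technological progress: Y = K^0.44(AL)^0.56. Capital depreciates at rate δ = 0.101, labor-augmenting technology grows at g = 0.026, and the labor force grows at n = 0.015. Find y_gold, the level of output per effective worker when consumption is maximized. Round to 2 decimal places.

Capital per effective worker breaks even when investment replaces (n + g + δ)·k; here n + g + δ = 0.142.
At the golden rule the marginal product of capital equals n+g+δ: 0.44·k^(0.44−1) = 0.142. Solving, k_gold = (0.44/0.142)^(1/0.56) ≈ 7.5349.
Output: y_gold = k_gold^0.44 = 7.5349^0.44 ≈ 2.4317.

y_gold ≈ 2.43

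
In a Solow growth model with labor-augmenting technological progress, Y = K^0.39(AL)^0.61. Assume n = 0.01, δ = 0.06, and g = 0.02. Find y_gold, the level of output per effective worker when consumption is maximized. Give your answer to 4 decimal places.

n + g + δ = 0.01 + 0.02 + 0.06 = 0.09.
Maximizing c = f(k) − (n+g+δ)·k gives f'(k) = n+g+δ, i.e. 0.39·k^(0.39−1) = 0.09, so k_gold = (0.39/0.09)^(1/0.61) ≈ 11.0655.
Output: y_gold = k_gold^0.39 = 11.0655^0.39 ≈ 2.5536.

y_gold ≈ 2.5536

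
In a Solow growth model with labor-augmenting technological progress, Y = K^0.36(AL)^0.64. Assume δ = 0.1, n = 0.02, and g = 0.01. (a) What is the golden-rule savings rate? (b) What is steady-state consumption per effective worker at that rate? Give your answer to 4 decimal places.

The effective depreciation rate is n + g + δ = 0.02 + 0.01 + 0.1 = 0.13.
For Cobb-Douglas, s_gold equals capital's share: s_gold = 0.36.
Maximizing c = f(k) − (n+g+δ)·k gives f'(k) = n+g+δ, i.e. 0.36·k^(0.36−1) = 0.13, so k_gold = (0.36/0.13)^(1/0.64) ≈ 4.9112.
y_gold = 4.9112^0.36 ≈ 1.7735; c_gold = (1−0.36)·y_gold ≈ 1.1350.

(a) s_gold = 0.3600; (b) c_gold ≈ 1.1350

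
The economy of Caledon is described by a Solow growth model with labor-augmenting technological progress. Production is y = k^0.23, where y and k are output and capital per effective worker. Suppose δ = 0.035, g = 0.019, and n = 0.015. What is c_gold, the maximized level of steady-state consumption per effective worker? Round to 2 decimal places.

n + g + δ = 0.015 + 0.019 + 0.035 = 0.069.
Golden rule sets MPK = n+g+δ: 0.23·k^(0.23−1) = 0.069, so k_gold = (0.23/0.069)^(1/0.77) ≈ 4.7760.
y_gold = 4.7760^0.23 ≈ 1.4328.
c_gold = y_gold − (n+g+δ)·k_gold = 1.4328 − 0.069·4.7760 ≈ 1.1033.

c_gold ≈ 1.10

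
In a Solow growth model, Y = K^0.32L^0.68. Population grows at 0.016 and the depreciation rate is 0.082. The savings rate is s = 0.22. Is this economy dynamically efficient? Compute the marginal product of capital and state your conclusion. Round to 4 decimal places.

The effective depreciation rate is n + δ = 0.016 + 0.082 = 0.098.
Steady-state k*: s·k^0.32 = 0.098·k gives k* = (0.22/0.098)^(1/0.68) ≈ 3.2845.
MPK = 0.32·3.2845^(-0.68) ≈ 0.1425.
MPK > n+δ = 0.098, so the economy is dynamically efficient (under-saving).

dynamically efficient; MPK ≈ 0.1425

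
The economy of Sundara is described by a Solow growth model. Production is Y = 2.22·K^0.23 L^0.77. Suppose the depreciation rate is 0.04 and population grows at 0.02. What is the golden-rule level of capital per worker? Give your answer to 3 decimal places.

n + δ = 0.02 + 0.04 = 0.06.
Setting f'(k) = n+δ gives 0.23·2.22·k^(0.23−1) = 0.06, hence k_gold = (0.23·2.22/0.06)^(1/0.77) ≈ 16.1325.

k_gold ≈ 16.132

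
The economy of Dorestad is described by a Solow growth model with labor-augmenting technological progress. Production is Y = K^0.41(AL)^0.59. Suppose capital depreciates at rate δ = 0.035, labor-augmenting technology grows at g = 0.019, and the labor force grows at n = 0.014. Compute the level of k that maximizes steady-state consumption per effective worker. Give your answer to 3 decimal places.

The effective depreciation rate is n + g + δ = 0.014 + 0.019 + 0.035 = 0.068.
Maximizing c = f(k) − (n+g+δ)·k gives f'(k) = n+g+δ, i.e. 0.41·k^(0.41−1) = 0.068, so k_gold = (0.41/0.068)^(1/0.59) ≈ 21.0136.

k_gold ≈ 21.014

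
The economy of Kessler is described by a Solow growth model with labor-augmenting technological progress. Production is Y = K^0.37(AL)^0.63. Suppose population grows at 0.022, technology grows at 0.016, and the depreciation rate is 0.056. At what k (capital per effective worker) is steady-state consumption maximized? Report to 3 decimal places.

k_gold ≈ 8.802

Capital per effective worker breaks even when investment replaces (n + g + δ)·k; here n + g + δ = 0.094.
Setting f'(k) = n+g+δ gives 0.37·k^(0.37−1) = 0.094, hence k_gold = (0.37/0.094)^(1/0.63) ≈ 8.8016.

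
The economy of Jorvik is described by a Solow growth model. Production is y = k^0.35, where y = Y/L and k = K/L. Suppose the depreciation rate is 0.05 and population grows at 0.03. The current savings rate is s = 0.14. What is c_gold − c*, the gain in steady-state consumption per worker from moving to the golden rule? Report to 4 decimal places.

n + δ = 0.03 + 0.05 = 0.08.
Current steady state (s = 0.14): k* = (0.14/0.08)^(1/0.65) ≈ 2.3654, y* = 2.3654^0.35 ≈ 1.3517, c* = (1−0.14)·1.3517 ≈ 1.1624.
Setting f'(k) = n+δ gives 0.35·k^(0.35−1) = 0.08, hence k_gold = (0.35/0.08)^(1/0.65) ≈ 9.6855.
y_gold = 9.6855^0.35 ≈ 2.2138, c_gold = y_gold − 0.08·k_gold ≈ 1.4390.
Gain: Δc = 1.4390 − 1.1624 ≈ 0.2766.

Δc ≈ 0.2766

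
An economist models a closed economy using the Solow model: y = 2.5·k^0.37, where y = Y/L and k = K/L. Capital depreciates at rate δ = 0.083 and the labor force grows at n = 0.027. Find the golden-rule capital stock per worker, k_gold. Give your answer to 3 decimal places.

k_gold ≈ 29.367

Capital per worker breaks even when investment replaces (n + δ)·k; here n + δ = 0.11.
Maximizing c = f(k) − (n+δ)·k gives f'(k) = n+δ, i.e. 0.37·2.5·k^(0.37−1) = 0.11, so k_gold = (0.37·2.5/0.11)^(1/0.63) ≈ 29.3667.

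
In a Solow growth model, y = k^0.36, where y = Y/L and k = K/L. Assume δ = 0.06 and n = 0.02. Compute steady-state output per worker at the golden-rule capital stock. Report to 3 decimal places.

Break-even investment rate: n + δ = 0.02 + 0.06 = 0.08.
Maximizing c = f(k) − (n+δ)·k gives f'(k) = n+δ, i.e. 0.36·k^(0.36−1) = 0.08, so k_gold = (0.36/0.08)^(1/0.64) ≈ 10.4868.
Output: y_gold = k_gold^0.36 = 10.4868^0.36 ≈ 2.3304.

y_gold ≈ 2.330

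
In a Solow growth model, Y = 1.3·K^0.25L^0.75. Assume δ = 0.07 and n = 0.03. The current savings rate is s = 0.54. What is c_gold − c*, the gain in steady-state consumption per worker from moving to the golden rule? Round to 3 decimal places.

Break-even investment rate: n + δ = 0.03 + 0.07 = 0.1.
Current steady state (s = 0.54): k* = (0.54·1.3/0.1)^(1/0.75) ≈ 13.4416, y* = 1.3·13.4416^0.25 ≈ 2.4892, c* = (1−0.54)·2.4892 ≈ 1.1450.
At the golden rule the marginal product of capital equals n+δ: 0.25·1.3·k^(0.25−1) = 0.1. Solving, k_gold = (0.25·1.3/0.1)^(1/0.75) ≈ 4.8141.
y_gold = 1.3·4.8141^0.25 ≈ 1.9256, c_gold = y_gold − 0.1·k_gold ≈ 1.4442.
Gain: Δc = 1.4442 − 1.1450 ≈ 0.2992.

Δc ≈ 0.299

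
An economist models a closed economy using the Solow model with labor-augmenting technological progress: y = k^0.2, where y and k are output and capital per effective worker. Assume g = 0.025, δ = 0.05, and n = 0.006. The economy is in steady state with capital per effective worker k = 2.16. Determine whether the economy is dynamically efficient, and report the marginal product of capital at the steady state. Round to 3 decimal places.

Break-even investment rate: n + g + δ = 0.006 + 0.025 + 0.05 = 0.081.
MPK = 0.2·k^(0.2−1) = 0.2·2.16^(-0.8) ≈ 0.1080.
MPK > 0.081, so the economy is dynamically efficient (under-saving).

dynamically efficient; MPK ≈ 0.108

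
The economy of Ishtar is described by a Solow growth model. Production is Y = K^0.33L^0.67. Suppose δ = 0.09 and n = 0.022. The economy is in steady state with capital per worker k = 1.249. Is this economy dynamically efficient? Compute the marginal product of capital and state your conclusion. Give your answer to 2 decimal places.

Capital per worker breaks even when investment replaces (n + δ)·k; here n + δ = 0.112.
MPK = 0.33·k^(0.33−1) = 0.33·1.249^(-0.67) ≈ 0.2843.
MPK > 0.112, so the economy is dynamically efficient (under-saving).

dynamically efficient; MPK ≈ 0.28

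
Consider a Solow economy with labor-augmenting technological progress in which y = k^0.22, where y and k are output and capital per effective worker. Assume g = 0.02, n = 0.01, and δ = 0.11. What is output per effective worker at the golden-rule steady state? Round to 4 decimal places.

The effective depreciation rate is n + g + δ = 0.01 + 0.02 + 0.11 = 0.14.
At the golden rule the marginal product of capital equals n+g+δ: 0.22·k^(0.22−1) = 0.14. Solving, k_gold = (0.22/0.14)^(1/0.78) ≈ 1.7851.
Output: y_gold = k_gold^0.22 = 1.7851^0.22 ≈ 1.1360.

y_gold ≈ 1.1360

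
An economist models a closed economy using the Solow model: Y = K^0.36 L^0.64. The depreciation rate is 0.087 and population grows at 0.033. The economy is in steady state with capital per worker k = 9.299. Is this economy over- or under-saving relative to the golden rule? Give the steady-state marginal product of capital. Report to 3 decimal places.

over-saving; MPK ≈ 0.086

The effective depreciation rate is n + δ = 0.033 + 0.087 = 0.12.
MPK = 0.36·k^(0.36−1) = 0.36·9.299^(-0.64) ≈ 0.0864.
MPK < 0.12, so the economy is dynamically inefficient (over-saving).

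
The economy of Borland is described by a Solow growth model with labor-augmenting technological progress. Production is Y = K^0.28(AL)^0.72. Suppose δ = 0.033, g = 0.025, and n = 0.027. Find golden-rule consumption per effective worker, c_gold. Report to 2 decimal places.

The effective depreciation rate is n + g + δ = 0.027 + 0.025 + 0.033 = 0.085.
Maximizing c = f(k) − (n+g+δ)·k gives f'(k) = n+g+δ, i.e. 0.28·k^(0.28−1) = 0.085, so k_gold = (0.28/0.085)^(1/0.72) ≈ 5.2370.
y_gold = 5.2370^0.28 ≈ 1.5898.
c_gold = y_gold − (n+g+δ)·k_gold = 1.5898 − 0.085·5.2370 ≈ 1.1447.

c_gold ≈ 1.14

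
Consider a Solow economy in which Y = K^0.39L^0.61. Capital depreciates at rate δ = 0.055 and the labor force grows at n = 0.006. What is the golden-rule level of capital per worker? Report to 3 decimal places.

n + δ = 0.006 + 0.055 = 0.061.
Maximizing c = f(k) − (n+δ)·k gives f'(k) = n+δ, i.e. 0.39·k^(0.39−1) = 0.061, so k_gold = (0.39/0.061)^(1/0.61) ≈ 20.9352.

k_gold ≈ 20.935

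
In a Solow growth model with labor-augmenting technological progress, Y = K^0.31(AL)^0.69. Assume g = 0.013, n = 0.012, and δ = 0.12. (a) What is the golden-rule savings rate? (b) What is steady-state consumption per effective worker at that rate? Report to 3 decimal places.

(a) s_gold = 0.310; (b) c_gold ≈ 0.971

n + g + δ = 0.012 + 0.013 + 0.12 = 0.145.
For Cobb-Douglas, s_gold equals capital's share: s_gold = 0.31.
Setting f'(k) = n+g+δ gives 0.31·k^(0.31−1) = 0.145, hence k_gold = (0.31/0.145)^(1/0.69) ≈ 3.0078.
y_gold = 3.0078^0.31 ≈ 1.4069; c_gold = (1−0.31)·y_gold ≈ 0.9707.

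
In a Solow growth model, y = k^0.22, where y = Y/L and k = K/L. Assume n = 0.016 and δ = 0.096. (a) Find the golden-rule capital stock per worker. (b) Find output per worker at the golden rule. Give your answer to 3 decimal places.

(a) k_gold ≈ 2.376; (b) y_gold ≈ 1.210

Capital per worker breaks even when investment replaces (n + δ)·k; here n + δ = 0.112.
At the golden rule the marginal product of capital equals n+δ: 0.22·k^(0.22−1) = 0.112. Solving, k_gold = (0.22/0.112)^(1/0.78) ≈ 2.3763.
y_gold = 2.3763^0.22 ≈ 1.2098.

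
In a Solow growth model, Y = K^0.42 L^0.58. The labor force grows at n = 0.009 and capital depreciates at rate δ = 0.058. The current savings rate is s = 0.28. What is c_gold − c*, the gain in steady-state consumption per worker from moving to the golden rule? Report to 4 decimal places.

n + δ = 0.009 + 0.058 = 0.067.
Current steady state (s = 0.28): k* = (0.28/0.067)^(1/0.58) ≈ 11.7715, y* = 11.7715^0.42 ≈ 2.8168, c* = (1−0.28)·2.8168 ≈ 2.0281.
Setting f'(k) = n+δ gives 0.42·k^(0.42−1) = 0.067, hence k_gold = (0.42/0.067)^(1/0.58) ≈ 23.6831.
y_gold = 23.6831^0.42 ≈ 3.7780, c_gold = y_gold − 0.067·k_gold ≈ 2.1913.
Gain: Δc = 2.1913 − 2.0281 ≈ 0.1632.

Δc ≈ 0.1632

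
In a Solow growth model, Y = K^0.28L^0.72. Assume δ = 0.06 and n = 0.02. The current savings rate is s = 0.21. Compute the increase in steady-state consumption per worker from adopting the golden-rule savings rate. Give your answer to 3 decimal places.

Δc ≈ 0.022

The effective depreciation rate is n + δ = 0.02 + 0.06 = 0.08.
Current steady state (s = 0.21): k* = (0.21/0.08)^(1/0.72) ≈ 3.8205, y* = 3.8205^0.28 ≈ 1.4554, c* = (1−0.21)·1.4554 ≈ 1.1498.
Setting f'(k) = n+δ gives 0.28·k^(0.28−1) = 0.08, hence k_gold = (0.28/0.08)^(1/0.72) ≈ 5.6971.
y_gold = 5.6971^0.28 ≈ 1.6277, c_gold = y_gold − 0.08·k_gold ≈ 1.1720.
Gain: Δc = 1.1720 − 1.1498 ≈ 0.0222.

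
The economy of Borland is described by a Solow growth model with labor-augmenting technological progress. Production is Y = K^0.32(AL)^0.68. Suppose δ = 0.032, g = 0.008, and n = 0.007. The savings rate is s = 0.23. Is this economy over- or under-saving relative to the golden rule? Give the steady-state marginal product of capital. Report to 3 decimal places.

n + g + δ = 0.007 + 0.008 + 0.032 = 0.047.
Steady-state k*: s·k^0.32 = 0.047·k gives k* = (0.23/0.047)^(1/0.68) ≈ 10.3315.
MPK = 0.32·10.3315^(-0.68) ≈ 0.0654.
MPK > n+g+δ = 0.047, so the economy is dynamically efficient (under-saving).

under-saving; MPK ≈ 0.065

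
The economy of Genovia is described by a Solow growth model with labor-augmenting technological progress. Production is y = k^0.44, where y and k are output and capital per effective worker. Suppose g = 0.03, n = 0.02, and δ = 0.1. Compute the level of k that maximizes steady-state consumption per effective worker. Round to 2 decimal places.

Capital per effective worker breaks even when investment replaces (n + g + δ)·k; here n + g + δ = 0.15.
Setting f'(k) = n+g+δ gives 0.44·k^(0.44−1) = 0.15, hence k_gold = (0.44/0.15)^(1/0.56) ≈ 6.8324.

k_gold ≈ 6.83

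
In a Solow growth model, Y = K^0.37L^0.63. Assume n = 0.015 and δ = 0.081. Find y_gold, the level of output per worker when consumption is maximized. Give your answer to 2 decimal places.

y_gold ≈ 2.21

The effective depreciation rate is n + δ = 0.015 + 0.081 = 0.096.
Maximizing c = f(k) − (n+δ)·k gives f'(k) = n+δ, i.e. 0.37·k^(0.37−1) = 0.096, so k_gold = (0.37/0.096)^(1/0.63) ≈ 8.5123.
Output: y_gold = k_gold^0.37 = 8.5123^0.37 ≈ 2.2086.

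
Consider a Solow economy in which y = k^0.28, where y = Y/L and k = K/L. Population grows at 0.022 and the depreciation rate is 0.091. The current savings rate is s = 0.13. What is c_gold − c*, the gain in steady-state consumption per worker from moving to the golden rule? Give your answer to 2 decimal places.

Δc ≈ 0.11

n + δ = 0.022 + 0.091 = 0.113.
Current steady state (s = 0.13): k* = (0.13/0.113)^(1/0.72) ≈ 1.2149, y* = 1.2149^0.28 ≈ 1.0560, c* = (1−0.13)·1.0560 ≈ 0.9187.
At the golden rule the marginal product of capital equals n+δ: 0.28·k^(0.28−1) = 0.113. Solving, k_gold = (0.28/0.113)^(1/0.72) ≈ 3.5264.
y_gold = 3.5264^0.28 ≈ 1.4232, c_gold = y_gold − 0.113·k_gold ≈ 1.0247.
Gain: Δc = 1.0247 − 0.9187 ≈ 0.1059.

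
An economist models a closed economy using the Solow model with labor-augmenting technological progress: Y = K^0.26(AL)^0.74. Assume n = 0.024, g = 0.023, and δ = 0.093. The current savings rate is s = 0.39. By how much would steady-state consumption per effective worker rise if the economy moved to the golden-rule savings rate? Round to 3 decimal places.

Δc ≈ 0.045

Capital per effective worker breaks even when investment replaces (n + g + δ)·k; here n + g + δ = 0.14.
Current steady state (s = 0.39): k* = (0.39/0.14)^(1/0.74) ≈ 3.9927, y* = 3.9927^0.26 ≈ 1.4333, c* = (1−0.39)·1.4333 ≈ 0.8743.
At the golden rule the marginal product of capital equals n+g+δ: 0.26·k^(0.26−1) = 0.14. Solving, k_gold = (0.26/0.14)^(1/0.74) ≈ 2.3084.
y_gold = 2.3084^0.26 ≈ 1.2430, c_gold = y_gold − 0.14·k_gold ≈ 0.9198.
Gain: Δc = 0.9198 − 0.8743 ≈ 0.0455.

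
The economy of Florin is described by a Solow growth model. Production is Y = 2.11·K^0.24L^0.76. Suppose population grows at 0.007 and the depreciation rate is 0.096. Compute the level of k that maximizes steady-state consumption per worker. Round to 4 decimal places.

Break-even investment rate: n + δ = 0.007 + 0.096 = 0.103.
Maximizing c = f(k) − (n+δ)·k gives f'(k) = n+δ, i.e. 0.24·2.11·k^(0.24−1) = 0.103, so k_gold = (0.24·2.11/0.103)^(1/0.76) ≈ 8.1297.

k_gold ≈ 8.1297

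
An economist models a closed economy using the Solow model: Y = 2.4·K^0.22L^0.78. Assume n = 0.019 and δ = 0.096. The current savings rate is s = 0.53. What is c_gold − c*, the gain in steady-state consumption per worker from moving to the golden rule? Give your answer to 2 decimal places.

Δc ≈ 0.66

Capital per worker breaks even when investment replaces (n + δ)·k; here n + δ = 0.115.
Current steady state (s = 0.53): k* = (0.53·2.4/0.115)^(1/0.78) ≈ 21.7867, y* = 2.4·21.7867^0.22 ≈ 4.7273, c* = (1−0.53)·4.7273 ≈ 2.2218.
Golden rule sets MPK = n+δ: 0.22·2.4·k^(0.22−1) = 0.115, so k_gold = (0.22·2.4/0.115)^(1/0.78) ≈ 7.0573.
y_gold = 2.4·7.0573^0.22 ≈ 3.6890, c_gold = y_gold − 0.115·k_gold ≈ 2.8774.
Gain: Δc = 2.8774 − 2.2218 ≈ 0.6556.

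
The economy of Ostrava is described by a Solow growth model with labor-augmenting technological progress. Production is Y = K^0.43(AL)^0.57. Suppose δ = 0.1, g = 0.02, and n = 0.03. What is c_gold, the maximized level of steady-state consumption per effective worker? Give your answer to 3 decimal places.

The effective depreciation rate is n + g + δ = 0.03 + 0.02 + 0.1 = 0.15.
At the golden rule the marginal product of capital equals n+g+δ: 0.43·k^(0.43−1) = 0.15. Solving, k_gold = (0.43/0.15)^(1/0.57) ≈ 6.3448.
y_gold = 6.3448^0.43 ≈ 2.2133.
c_gold = y_gold − (n+g+δ)·k_gold = 2.2133 − 0.15·6.3448 ≈ 1.2616.

c_gold ≈ 1.262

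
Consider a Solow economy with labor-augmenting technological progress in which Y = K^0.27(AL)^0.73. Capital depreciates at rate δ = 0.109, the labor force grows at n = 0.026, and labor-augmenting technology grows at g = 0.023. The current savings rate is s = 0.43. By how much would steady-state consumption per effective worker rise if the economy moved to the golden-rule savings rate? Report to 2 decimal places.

Δc ≈ 0.06

Break-even investment rate: n + g + δ = 0.026 + 0.023 + 0.109 = 0.158.
Current steady state (s = 0.43): k* = (0.43/0.158)^(1/0.73) ≈ 3.9412, y* = 3.9412^0.27 ≈ 1.4482, c* = (1−0.43)·1.4482 ≈ 0.8255.
Setting f'(k) = n+g+δ gives 0.27·k^(0.27−1) = 0.158, hence k_gold = (0.27/0.158)^(1/0.73) ≈ 2.0834.
y_gold = 2.0834^0.27 ≈ 1.2192, c_gold = y_gold − 0.158·k_gold ≈ 0.8900.
Gain: Δc = 0.8900 − 0.8255 ≈ 0.0645.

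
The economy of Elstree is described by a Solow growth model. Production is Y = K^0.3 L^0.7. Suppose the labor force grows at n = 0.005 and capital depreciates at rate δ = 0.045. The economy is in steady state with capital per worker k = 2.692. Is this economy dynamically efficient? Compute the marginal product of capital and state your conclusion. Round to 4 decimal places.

n + δ = 0.005 + 0.045 = 0.05.
MPK = 0.3·k^(0.3−1) = 0.3·2.692^(-0.7) ≈ 0.1500.
MPK > 0.05, so the economy is dynamically efficient (under-saving).

dynamically efficient; MPK ≈ 0.1500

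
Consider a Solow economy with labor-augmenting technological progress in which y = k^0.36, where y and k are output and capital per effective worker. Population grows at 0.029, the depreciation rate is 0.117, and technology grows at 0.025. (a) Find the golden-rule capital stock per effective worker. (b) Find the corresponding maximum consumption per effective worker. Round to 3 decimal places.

The effective depreciation rate is n + g + δ = 0.029 + 0.025 + 0.117 = 0.171.
At the golden rule the marginal product of capital equals n+g+δ: 0.36·k^(0.36−1) = 0.171. Solving, k_gold = (0.36/0.171)^(1/0.64) ≈ 3.2001.
y_gold = 3.2001^0.36 ≈ 1.5201; c_gold = y_gold − 0.171·k_gold ≈ 0.9728.

(a) k_gold ≈ 3.200; (b) c_gold ≈ 0.973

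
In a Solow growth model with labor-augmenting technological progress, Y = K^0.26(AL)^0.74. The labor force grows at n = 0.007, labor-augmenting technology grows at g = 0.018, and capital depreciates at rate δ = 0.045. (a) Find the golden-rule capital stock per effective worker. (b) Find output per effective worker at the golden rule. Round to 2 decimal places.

The effective depreciation rate is n + g + δ = 0.007 + 0.018 + 0.045 = 0.07.
Setting f'(k) = n+g+δ gives 0.26·k^(0.26−1) = 0.07, hence k_gold = (0.26/0.07)^(1/0.74) ≈ 5.8898.
y_gold = 5.8898^0.26 ≈ 1.5857.

(a) k_gold ≈ 5.89; (b) y_gold ≈ 1.59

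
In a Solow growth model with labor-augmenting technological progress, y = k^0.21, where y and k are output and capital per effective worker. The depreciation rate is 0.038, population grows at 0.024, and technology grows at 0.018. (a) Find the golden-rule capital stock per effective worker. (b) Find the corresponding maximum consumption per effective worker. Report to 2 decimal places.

(a) k_gold ≈ 3.39; (b) c_gold ≈ 1.02

Break-even investment rate: n + g + δ = 0.024 + 0.018 + 0.038 = 0.08.
Golden rule sets MPK = n+g+δ: 0.21·k^(0.21−1) = 0.08, so k_gold = (0.21/0.08)^(1/0.79) ≈ 3.3927.
y_gold = 3.3927^0.21 ≈ 1.2925; c_gold = y_gold − 0.08·k_gold ≈ 1.0210.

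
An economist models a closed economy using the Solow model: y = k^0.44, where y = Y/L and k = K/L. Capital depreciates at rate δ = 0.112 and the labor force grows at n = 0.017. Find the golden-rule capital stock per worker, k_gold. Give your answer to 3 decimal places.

n + δ = 0.017 + 0.112 = 0.129.
Maximizing c = f(k) − (n+δ)·k gives f'(k) = n+δ, i.e. 0.44·k^(0.44−1) = 0.129, so k_gold = (0.44/0.129)^(1/0.56) ≈ 8.9442.

k_gold ≈ 8.944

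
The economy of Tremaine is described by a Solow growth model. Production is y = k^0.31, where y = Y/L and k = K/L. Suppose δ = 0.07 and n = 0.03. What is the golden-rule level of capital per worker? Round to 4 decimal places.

k_gold ≈ 5.1537

Break-even investment rate: n + δ = 0.03 + 0.07 = 0.1.
Golden rule sets MPK = n+δ: 0.31·k^(0.31−1) = 0.1, so k_gold = (0.31/0.1)^(1/0.69) ≈ 5.1537.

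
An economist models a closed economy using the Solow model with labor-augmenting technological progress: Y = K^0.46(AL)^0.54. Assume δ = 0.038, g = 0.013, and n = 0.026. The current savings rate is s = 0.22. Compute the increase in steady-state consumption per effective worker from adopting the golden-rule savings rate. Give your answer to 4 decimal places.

Break-even investment rate: n + g + δ = 0.026 + 0.013 + 0.038 = 0.077.
Current steady state (s = 0.22): k* = (0.22/0.077)^(1/0.54) ≈ 6.9874, y* = 6.9874^0.46 ≈ 2.4456, c* = (1−0.22)·2.4456 ≈ 1.9076.
At the golden rule the marginal product of capital equals n+g+δ: 0.46·k^(0.46−1) = 0.077. Solving, k_gold = (0.46/0.077)^(1/0.54) ≈ 27.3862.
y_gold = 27.3862^0.46 ≈ 4.5842, c_gold = y_gold − 0.077·k_gold ≈ 2.4755.
Gain: Δc = 2.4755 − 1.9076 ≈ 0.5679.

Δc ≈ 0.5679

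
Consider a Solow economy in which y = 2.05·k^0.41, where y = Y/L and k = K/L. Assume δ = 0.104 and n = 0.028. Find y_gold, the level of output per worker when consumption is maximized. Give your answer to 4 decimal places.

y_gold ≈ 7.4206

Break-even investment rate: n + δ = 0.028 + 0.104 = 0.132.
At the golden rule the marginal product of capital equals n+δ: 0.41·2.05·k^(0.41−1) = 0.132. Solving, k_gold = (0.41·2.05/0.132)^(1/0.59) ≈ 23.0489.
Output: y_gold = 2.05·k_gold^0.41 = 2.05·23.0489^0.41 ≈ 7.4206.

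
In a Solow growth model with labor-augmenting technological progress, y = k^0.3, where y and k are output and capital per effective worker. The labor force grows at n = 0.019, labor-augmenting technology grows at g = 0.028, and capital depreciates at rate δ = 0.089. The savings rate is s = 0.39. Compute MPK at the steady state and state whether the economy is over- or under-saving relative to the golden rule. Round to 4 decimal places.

over-saving; MPK ≈ 0.1046

Break-even investment rate: n + g + δ = 0.019 + 0.028 + 0.089 = 0.136.
Steady-state k*: s·k^0.3 = 0.136·k gives k* = (0.39/0.136)^(1/0.7) ≈ 4.5041.
MPK = 0.3·4.5041^(-0.7) ≈ 0.1046.
MPK < n+g+δ = 0.136, so the economy is dynamically inefficient (over-saving).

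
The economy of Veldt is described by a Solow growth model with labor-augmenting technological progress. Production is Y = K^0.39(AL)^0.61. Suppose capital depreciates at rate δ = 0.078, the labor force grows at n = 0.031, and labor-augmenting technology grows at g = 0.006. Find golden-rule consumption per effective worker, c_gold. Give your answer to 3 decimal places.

Capital per effective worker breaks even when investment replaces (n + g + δ)·k; here n + g + δ = 0.115.
Golden rule sets MPK = n+g+δ: 0.39·k^(0.39−1) = 0.115, so k_gold = (0.39/0.115)^(1/0.61) ≈ 7.4038.
y_gold = 7.4038^0.39 ≈ 2.1832.
c_gold = y_gold − (n+g+δ)·k_gold = 2.1832 − 0.115·7.4038 ≈ 1.3317.

c_gold ≈ 1.332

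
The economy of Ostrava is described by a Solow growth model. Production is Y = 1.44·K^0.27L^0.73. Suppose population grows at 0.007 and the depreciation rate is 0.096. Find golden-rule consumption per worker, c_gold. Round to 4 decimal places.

The effective depreciation rate is n + δ = 0.007 + 0.096 = 0.103.
Golden rule sets MPK = n+δ: 0.27·1.44·k^(0.27−1) = 0.103, so k_gold = (0.27·1.44/0.103)^(1/0.73) ≈ 6.1696.
y_gold = 1.44·6.1696^0.27 ≈ 2.3536.
c_gold = y_gold − (n+δ)·k_gold = 2.3536 − 0.103·6.1696 ≈ 1.7181.

c_gold ≈ 1.7181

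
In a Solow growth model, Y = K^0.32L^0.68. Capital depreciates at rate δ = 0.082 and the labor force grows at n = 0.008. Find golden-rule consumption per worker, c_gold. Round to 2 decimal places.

c_gold ≈ 1.24

The effective depreciation rate is n + δ = 0.008 + 0.082 = 0.09.
Setting f'(k) = n+δ gives 0.32·k^(0.32−1) = 0.09, hence k_gold = (0.32/0.09)^(1/0.68) ≈ 6.4589.
y_gold = 6.4589^0.32 ≈ 1.8166.
c_gold = y_gold − (n+δ)·k_gold = 1.8166 − 0.09·6.4589 ≈ 1.2353.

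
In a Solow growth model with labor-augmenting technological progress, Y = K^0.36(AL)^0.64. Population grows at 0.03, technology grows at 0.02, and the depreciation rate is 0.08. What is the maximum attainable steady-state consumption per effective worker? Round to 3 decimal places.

n + g + δ = 0.03 + 0.02 + 0.08 = 0.13.
Setting f'(k) = n+g+δ gives 0.36·k^(0.36−1) = 0.13, hence k_gold = (0.36/0.13)^(1/0.64) ≈ 4.9112.
y_gold = 4.9112^0.36 ≈ 1.7735.
c_gold = y_gold − (n+g+δ)·k_gold = 1.7735 − 0.13·4.9112 ≈ 1.1350.

c_gold ≈ 1.135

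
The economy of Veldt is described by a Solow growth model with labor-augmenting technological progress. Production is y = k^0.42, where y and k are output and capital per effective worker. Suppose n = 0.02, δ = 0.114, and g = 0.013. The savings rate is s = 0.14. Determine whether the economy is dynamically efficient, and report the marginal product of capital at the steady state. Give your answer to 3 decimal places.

Break-even investment rate: n + g + δ = 0.02 + 0.013 + 0.114 = 0.147.
Steady-state k*: s·k^0.42 = 0.147·k gives k* = (0.14/0.147)^(1/0.58) ≈ 0.9193.
MPK = 0.42·0.9193^(-0.58) ≈ 0.4410.
MPK > n+g+δ = 0.147, so the economy is dynamically efficient (under-saving).

dynamically efficient; MPK ≈ 0.441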